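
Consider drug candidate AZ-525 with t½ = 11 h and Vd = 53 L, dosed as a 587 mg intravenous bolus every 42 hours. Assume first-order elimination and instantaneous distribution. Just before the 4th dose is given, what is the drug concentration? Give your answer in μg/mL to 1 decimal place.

f = (1/2)^(τ/t½) = (1/2)^(42/11) ≈ 0.0709.
C₀ = D/Vd = 587/53 ≈ 11.075 μg/mL.
Before the 4th dose, 3 doses have been given. Superposition: Cmin = C₀·(f + f² + … + f^3).
≈ 11.075 × (0.0709 + 0.0050 + 0.0004) ≈ 11.075 × 0.0763 ≈ 0.845 μg/mL.

0.8 μg/mL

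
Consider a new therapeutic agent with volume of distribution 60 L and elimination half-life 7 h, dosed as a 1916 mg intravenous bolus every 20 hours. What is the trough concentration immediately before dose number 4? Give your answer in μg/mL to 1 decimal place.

5.1 μg/mL

f = (1/2)^(τ/t½) = (1/2)^(20/7) ≈ 0.1380.
C₀ = D/Vd = 1916/60 ≈ 31.933 μg/mL.
Before the 4th dose, 3 doses have been given. Superposition: Cmin = C₀·(f + f² + … + f^3).
≈ 31.933 × (0.1380 + 0.0190 + 0.0026) ≈ 31.933 × 0.1596 ≈ 5.097 μg/mL.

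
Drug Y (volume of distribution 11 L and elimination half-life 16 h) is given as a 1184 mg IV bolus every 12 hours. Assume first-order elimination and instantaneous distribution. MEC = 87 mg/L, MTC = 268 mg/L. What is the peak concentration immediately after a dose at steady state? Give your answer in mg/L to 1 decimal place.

265.5 mg/L

k = ln2/t½ = ln2/16 ≈ 0.043322 h⁻¹; fraction remaining f = e^(−kτ) = e^(−0.043322×12) ≈ 0.5946.
Accumulation ratio R = 1/(1 − f) ≈ 1/0.4054 ≈ 2.4667.
Each bolus raises the concentration by D/Vd = 1184/11 ≈ 107.636 mg/L.
Steady-state peak Cmax,ss = C₀·R ≈ 107.636 × 2.4667 ≈ 265.506 mg/L.
Peak 265.5 mg/L vs MTC 268 mg/L: below toxic threshold.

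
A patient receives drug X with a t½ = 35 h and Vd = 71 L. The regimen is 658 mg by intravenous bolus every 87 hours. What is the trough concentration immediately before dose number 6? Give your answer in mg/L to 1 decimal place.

2.0 mg/L

f = (1/2)^(τ/t½) = (1/2)^(87/35) ≈ 0.1785.
C₀ = D/Vd = 658/71 ≈ 9.268 mg/L.
Before the 6th dose, 5 doses have been given. Superposition: Cmin = C₀·(f + f² + … + f^5).
≈ 9.268 × (0.1785 + 0.0319 + 0.0057 + 0.0010 + 0.0002) ≈ 9.268 × 0.2173 ≈ 2.014 mg/L.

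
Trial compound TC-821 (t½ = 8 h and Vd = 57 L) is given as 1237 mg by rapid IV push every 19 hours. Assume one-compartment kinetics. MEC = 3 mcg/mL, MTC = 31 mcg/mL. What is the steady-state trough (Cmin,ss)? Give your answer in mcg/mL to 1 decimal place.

5.2 mcg/mL

k = ln2/t½ = ln2/8 ≈ 0.086643 h⁻¹; fraction remaining f = e^(−kτ) = e^(−0.086643×19) ≈ 0.1928.
At steady state, accumulation factor R = 1/(1 − e^(−kτ)) ≈ 1.2389.
Single-dose peak C₀ = D/Vd = 1237/57 ≈ 21.702 mcg/mL.
Cmax,ss = C₀/(1 − f) ≈ 21.702/0.8072 ≈ 26.886 mcg/mL.
Steady-state trough Cmin,ss = Cmax,ss·f ≈ 26.886 × 0.1928 ≈ 5.184 mcg/mL.
Trough 5.2 mcg/mL vs MEC 3 mcg/mL: adequate.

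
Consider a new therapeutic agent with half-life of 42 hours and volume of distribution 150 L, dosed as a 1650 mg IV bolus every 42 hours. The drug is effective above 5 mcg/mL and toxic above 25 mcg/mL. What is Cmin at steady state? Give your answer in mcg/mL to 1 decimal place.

11.0 mcg/mL

The dosing interval is 1 half-life, so f = 2^(−1) = 0.5.
Accumulation ratio R = 1/(1 − f) = 1/0.5 = 2/1.
Single-dose peak C₀ = D/Vd = 1650/150 = 11 mcg/mL.
Steady-state peak Cmax,ss = C₀·R = 11 × 2/1 ≈ 22.000 mcg/mL.
Steady-state trough Cmin,ss = Cmax,ss·f ≈ 22.000 × 0.5 ≈ 11.000 mcg/mL.
Trough 11.0 mcg/mL vs MEC 5 mcg/mL: adequate.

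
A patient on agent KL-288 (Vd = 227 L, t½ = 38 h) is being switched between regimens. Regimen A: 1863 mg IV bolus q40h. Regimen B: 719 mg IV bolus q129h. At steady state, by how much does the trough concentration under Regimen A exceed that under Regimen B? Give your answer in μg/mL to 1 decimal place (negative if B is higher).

7.3 μg/mL

Regimen A: f = (1/2)^(40/38) ≈ 0.4821; Cmin,ss = (1863/227)·f/(1−f) ≈ 7.640 μg/mL.
Regimen B: f = (1/2)^(129/38) ≈ 0.0951; Cmin,ss = (719/227)·f/(1−f) ≈ 0.333 μg/mL.
Difference ≈ 7.640 − 0.333 ≈ 7.307 μg/mL.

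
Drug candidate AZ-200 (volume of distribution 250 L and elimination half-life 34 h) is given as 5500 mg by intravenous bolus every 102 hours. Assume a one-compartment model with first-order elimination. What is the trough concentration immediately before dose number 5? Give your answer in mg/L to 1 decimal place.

3.1 mg/L

f = (1/2)^(τ/t½) = (1/2)^(102/34) ≈ 0.1250.
C₀ = D/Vd = 5500/250 ≈ 22.000 mg/L.
Before the 5th dose, 4 doses have been given. Superposition: Cmin = C₀·(f + f² + … + f^4).
≈ 22.000 × (0.1250 + 0.0156 + 0.0020 + 0.0002) ≈ 22.000 × 0.1428 ≈ 3.142 mg/L.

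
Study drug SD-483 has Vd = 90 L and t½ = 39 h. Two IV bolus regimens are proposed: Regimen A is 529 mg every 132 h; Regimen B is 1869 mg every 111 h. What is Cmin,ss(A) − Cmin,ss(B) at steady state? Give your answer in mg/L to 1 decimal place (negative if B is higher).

-2.7 mg/L

Regimen A: f = (1/2)^(132/39) ≈ 0.0957; Cmin,ss = (529/90)·f/(1−f) ≈ 0.622 mg/L.
Regimen B: f = (1/2)^(111/39) ≈ 0.1391; Cmin,ss = (1869/90)·f/(1−f) ≈ 3.355 mg/L.
Difference ≈ 0.622 − 3.355 ≈ -2.733 mg/L.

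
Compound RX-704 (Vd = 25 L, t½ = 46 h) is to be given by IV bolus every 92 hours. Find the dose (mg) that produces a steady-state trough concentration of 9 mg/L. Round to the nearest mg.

τ/t½ = 92/46 ≈ 2, so f = (1/2)^(92/46) ≈ 0.250000.
Cmin,ss = (D/Vd)·f/(1−f), so D = Cmin,ss·Vd·(1−f)/f.
D = 9 × 25 × (1−f)/f ≈ 9 × 25 × 3.00000 ≈ 675.00 mg.

675 mg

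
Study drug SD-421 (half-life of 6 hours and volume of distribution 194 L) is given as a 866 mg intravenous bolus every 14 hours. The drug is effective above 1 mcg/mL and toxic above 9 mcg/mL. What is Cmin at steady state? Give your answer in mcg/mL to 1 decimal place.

1.1 mcg/mL

k = ln2/t½ = ln2/6 ≈ 0.115525 h⁻¹; fraction remaining f = e^(−kτ) = e^(−0.115525×14) ≈ 0.1984.
Single-dose peak C₀ = D/Vd = 866/194 ≈ 4.464 mcg/mL.
Steady-state trough Cmin,ss = C₀·f/(1−f) ≈ 4.464 × 0.1984/0.8016 ≈ 1.105 mcg/mL.
Trough 1.1 mcg/mL vs MEC 1 mcg/mL: adequate.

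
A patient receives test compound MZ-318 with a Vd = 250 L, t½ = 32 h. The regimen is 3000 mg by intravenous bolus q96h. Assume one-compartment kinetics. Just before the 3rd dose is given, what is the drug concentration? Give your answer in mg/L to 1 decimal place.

1.7 mg/L

f = (1/2)^(τ/t½) = (1/2)^(96/32) ≈ 0.1250.
C₀ = D/Vd = 3000/250 ≈ 12.000 mg/L.
Before the 3rd dose, 2 doses have been given. Superposition: Cmin = C₀·(f + f²).
≈ 12.000 × (0.1250 + 0.0156) ≈ 12.000 × 0.1406 ≈ 1.687 mg/L.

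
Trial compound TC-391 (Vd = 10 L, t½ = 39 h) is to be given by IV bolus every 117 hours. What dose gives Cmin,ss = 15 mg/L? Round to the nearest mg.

τ/t½ = 117/39 ≈ 3, so f = (1/2)^(117/39) ≈ 0.125000.
Cmin,ss = (D/Vd)·f/(1−f), so D = Cmin,ss·Vd·(1−f)/f.
D = 15 × 10 × (1−f)/f ≈ 15 × 10 × 7.00000 ≈ 1050.00 mg.

1050 mg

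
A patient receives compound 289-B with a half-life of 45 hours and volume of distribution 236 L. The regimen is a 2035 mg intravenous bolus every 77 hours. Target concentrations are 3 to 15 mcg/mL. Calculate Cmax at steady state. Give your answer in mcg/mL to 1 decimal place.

12.4 mcg/mL

Over one 77-h interval, 77/45 ≈ 1.7111 half-lives elapse, leaving f ≈ 0.3054 of each dose.
Accumulation ratio R = 1/(1 − f) ≈ 1/0.6946 ≈ 1.4397.
Single-dose peak C₀ = D/Vd = 2035/236 ≈ 8.623 mcg/mL.
Steady-state peak Cmax,ss = C₀·R ≈ 8.623 × 1.4397 ≈ 12.415 mcg/mL.
Peak 12.4 mcg/mL vs MTC 15 mcg/mL: below toxic threshold.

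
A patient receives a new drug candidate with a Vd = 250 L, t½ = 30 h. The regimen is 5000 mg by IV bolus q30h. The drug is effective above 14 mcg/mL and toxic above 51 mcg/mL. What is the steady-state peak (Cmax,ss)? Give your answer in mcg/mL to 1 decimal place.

τ = 30 h = 1 half-life, so f = (1/2)^1 = 0.5.
At steady state, R = 1/(1 − 0.5) = 2/1.
Single-dose peak C₀ = D/Vd = 5000/250 = 20 mcg/mL.
Steady-state peak Cmax,ss = C₀·R = 20 × 2/1 ≈ 40.000 mcg/mL.
Peak 40.0 mcg/mL vs MTC 51 mcg/mL: below toxic threshold.

40.0 mcg/mL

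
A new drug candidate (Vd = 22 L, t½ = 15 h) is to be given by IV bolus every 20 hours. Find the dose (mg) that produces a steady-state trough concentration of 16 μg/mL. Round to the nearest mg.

τ/t½ = 20/15 ≈ 1.3333, so f = (1/2)^(20/15) ≈ 0.396850.
Cmin,ss = (D/Vd)·f/(1−f), so D = Cmin,ss·Vd·(1−f)/f.
D = 16 × 22 × (1−f)/f ≈ 16 × 22 × 1.51984 ≈ 534.98 mg.

535 mg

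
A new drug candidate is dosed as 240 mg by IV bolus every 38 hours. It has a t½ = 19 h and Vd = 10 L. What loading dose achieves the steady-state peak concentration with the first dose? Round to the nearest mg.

f = (1/2)^(38/19) ≈ 0.250000; accumulation ratio R = 1/(1−f) ≈ 1.33333.
Loading dose to hit Cmax,ss on first dose: D_load = D_maint·R ≈ 240 × 1.33333 ≈ 320.00 mg.

320 mg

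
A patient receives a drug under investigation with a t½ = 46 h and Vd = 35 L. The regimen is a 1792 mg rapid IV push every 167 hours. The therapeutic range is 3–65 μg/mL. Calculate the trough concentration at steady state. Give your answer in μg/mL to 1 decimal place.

4.5 μg/mL

τ/t½ = 167/46 ≈ 3.6304, so fraction remaining f = (1/2)^(167/46) ≈ 0.0807.
At steady state, accumulation factor R = 1/(1 − e^(−kτ)) ≈ 1.0878.
Single-dose peak C₀ = D/Vd = 1792/35 ≈ 51.200 μg/mL.
Steady-state peak Cmax,ss = C₀·R ≈ 51.200 × 1.0878 ≈ 55.695 μg/mL.
Steady-state trough Cmin,ss = Cmax,ss·f ≈ 55.695 × 0.0807 ≈ 4.495 μg/mL.
Trough 4.5 μg/mL vs MEC 3 μg/mL: adequate.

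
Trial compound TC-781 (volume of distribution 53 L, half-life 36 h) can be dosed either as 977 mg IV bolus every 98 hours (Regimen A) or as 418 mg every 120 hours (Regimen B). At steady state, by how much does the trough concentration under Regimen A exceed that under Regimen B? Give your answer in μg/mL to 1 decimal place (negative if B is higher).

2.4 μg/mL

Regimen A: f = (1/2)^(98/36) ≈ 0.1515; Cmin,ss = (977/53)·f/(1−f) ≈ 3.291 μg/mL.
Regimen B: f = (1/2)^(120/36) ≈ 0.0992; Cmin,ss = (418/53)·f/(1−f) ≈ 0.869 μg/mL.
Difference ≈ 3.291 − 0.869 ≈ 2.422 μg/mL.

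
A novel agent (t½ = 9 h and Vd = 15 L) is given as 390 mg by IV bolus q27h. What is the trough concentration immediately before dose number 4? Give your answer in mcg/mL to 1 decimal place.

f = (1/2)^(τ/t½) = (1/2)^(27/9) ≈ 0.1250.
C₀ = D/Vd = 390/15 ≈ 26.000 mcg/mL.
Before the 4th dose, 3 doses have been given. Superposition: Cmin = C₀·(f + f² + … + f^3).
≈ 26.000 × (0.1250 + 0.0156 + 0.0020) ≈ 26.000 × 0.1426 ≈ 3.708 mcg/mL.

3.7 mcg/mL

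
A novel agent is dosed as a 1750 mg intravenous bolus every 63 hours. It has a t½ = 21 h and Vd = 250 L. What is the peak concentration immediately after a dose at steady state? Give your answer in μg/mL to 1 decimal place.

8.0 μg/mL

The dosing interval is 3 half-lives, so f = 2^(−3) = 0.125.
Accumulation ratio R = 1/(1 − f) = 1/0.875 = 8/7.
Single-dose peak C₀ = D/Vd = 1750/250 = 7 μg/mL.
Steady-state peak Cmax,ss = C₀·R = 7 × 8/7 ≈ 8.000 μg/mL.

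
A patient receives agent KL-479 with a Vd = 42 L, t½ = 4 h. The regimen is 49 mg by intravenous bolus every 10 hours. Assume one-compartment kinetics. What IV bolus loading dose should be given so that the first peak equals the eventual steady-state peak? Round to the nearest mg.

60 mg

f = (1/2)^(10/4) ≈ 0.176777; accumulation ratio R = 1/(1−f) ≈ 1.21474.
Loading dose to hit Cmax,ss on first dose: D_load = D_maint·R ≈ 49 × 1.21474 ≈ 59.52 mg.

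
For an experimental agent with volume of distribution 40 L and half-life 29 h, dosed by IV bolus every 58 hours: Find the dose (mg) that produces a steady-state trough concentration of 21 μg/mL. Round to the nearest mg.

2520 mg

τ/t½ = 58/29 ≈ 2, so f = (1/2)^(58/29) ≈ 0.250000.
Cmin,ss = (D/Vd)·f/(1−f), so D = Cmin,ss·Vd·(1−f)/f.
D = 21 × 40 × (1−f)/f ≈ 21 × 40 × 3.00000 ≈ 2520.00 mg.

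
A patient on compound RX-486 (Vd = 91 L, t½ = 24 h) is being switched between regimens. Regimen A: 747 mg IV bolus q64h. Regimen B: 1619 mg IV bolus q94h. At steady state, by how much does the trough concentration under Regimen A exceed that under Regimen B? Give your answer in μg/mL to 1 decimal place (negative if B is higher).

Regimen A: f = (1/2)^(64/24) ≈ 0.1575; Cmin,ss = (747/91)·f/(1−f) ≈ 1.535 μg/mL.
Regimen B: f = (1/2)^(94/24) ≈ 0.0662; Cmin,ss = (1619/91)·f/(1−f) ≈ 1.261 μg/mL.
Difference ≈ 1.535 − 1.261 ≈ 0.274 μg/mL.

0.3 μg/mL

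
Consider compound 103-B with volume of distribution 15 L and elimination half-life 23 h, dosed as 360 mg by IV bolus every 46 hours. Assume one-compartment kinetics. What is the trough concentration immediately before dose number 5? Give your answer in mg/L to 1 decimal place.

f = (1/2)^(τ/t½) = (1/2)^(46/23) ≈ 0.2500.
C₀ = D/Vd = 360/15 ≈ 24.000 mg/L.
Before the 5th dose, 4 doses have been given. Superposition: Cmin = C₀·(f + f² + … + f^4).
≈ 24.000 × (0.2500 + 0.0625 + 0.0156 + 0.0039) ≈ 24.000 × 0.3320 ≈ 7.968 mg/L.

8.0 mg/L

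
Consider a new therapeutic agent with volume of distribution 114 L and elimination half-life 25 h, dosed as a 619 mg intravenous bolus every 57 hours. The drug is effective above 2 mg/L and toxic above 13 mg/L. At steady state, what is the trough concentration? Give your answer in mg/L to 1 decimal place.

1.4 mg/L

k = ln2/t½ = ln2/25 ≈ 0.027726 h⁻¹; fraction remaining f = e^(−kτ) = e^(−0.027726×57) ≈ 0.2059.
At steady state, accumulation factor R = 1/(1 − e^(−kτ)) ≈ 1.2593.
Each bolus raises the concentration by D/Vd = 619/114 ≈ 5.430 mg/L.
Cmax,ss = C₀/(1 − f) ≈ 5.430/0.7941 ≈ 6.838 mg/L.
One interval later, Cmin,ss = Cmax,ss·e^(−kτ) ≈ 6.838 × 0.2059 ≈ 1.408 mg/L.
Trough 1.4 mg/L vs MEC 2 mg/L: subtherapeutic.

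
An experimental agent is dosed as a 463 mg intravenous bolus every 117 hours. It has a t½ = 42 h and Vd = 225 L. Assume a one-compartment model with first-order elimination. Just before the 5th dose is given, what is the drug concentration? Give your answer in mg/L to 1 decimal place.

f = (1/2)^(τ/t½) = (1/2)^(117/42) ≈ 0.1450.
C₀ = D/Vd = 463/225 ≈ 2.058 mg/L.
Before the 5th dose, 4 doses have been given. Superposition: Cmin = C₀·(f + f² + … + f^4).
≈ 2.058 × (0.1450 + 0.0210 + 0.0030 + 0.0004) ≈ 2.058 × 0.1694 ≈ 0.349 mg/L.

0.3 mg/L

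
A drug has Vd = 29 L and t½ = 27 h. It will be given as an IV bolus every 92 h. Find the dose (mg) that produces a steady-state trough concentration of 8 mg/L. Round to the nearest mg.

τ/t½ = 92/27 ≈ 3.4074, so f = (1/2)^(92/27) ≈ 0.094247.
Cmin,ss = (D/Vd)·f/(1−f), so D = Cmin,ss·Vd·(1−f)/f.
D = 8 × 29 × (1−f)/f ≈ 8 × 29 × 9.61042 ≈ 2229.62 mg.

2230 mg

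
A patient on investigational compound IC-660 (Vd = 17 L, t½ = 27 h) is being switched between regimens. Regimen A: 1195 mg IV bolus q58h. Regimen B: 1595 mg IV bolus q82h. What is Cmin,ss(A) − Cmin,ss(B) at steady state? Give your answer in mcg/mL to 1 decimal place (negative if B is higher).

Regimen A: f = (1/2)^(58/27) ≈ 0.2256; Cmin,ss = (1195/17)·f/(1−f) ≈ 20.478 mcg/mL.
Regimen B: f = (1/2)^(82/27) ≈ 0.1218; Cmin,ss = (1595/17)·f/(1−f) ≈ 13.013 mcg/mL.
Difference ≈ 20.478 − 13.013 ≈ 7.465 mcg/mL.

7.5 mcg/mL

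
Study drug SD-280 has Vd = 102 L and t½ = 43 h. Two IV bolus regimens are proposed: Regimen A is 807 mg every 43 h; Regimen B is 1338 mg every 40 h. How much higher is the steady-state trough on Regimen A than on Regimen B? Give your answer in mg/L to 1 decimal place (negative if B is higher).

Regimen A: f = (1/2)^(43/43) ≈ 0.5000; Cmin,ss = (807/102)·f/(1−f) ≈ 7.912 mg/L.
Regimen B: f = (1/2)^(40/43) ≈ 0.5248; Cmin,ss = (1338/102)·f/(1−f) ≈ 14.487 mg/L.
Difference ≈ 7.912 − 14.487 ≈ -6.575 mg/L.

-6.6 mg/L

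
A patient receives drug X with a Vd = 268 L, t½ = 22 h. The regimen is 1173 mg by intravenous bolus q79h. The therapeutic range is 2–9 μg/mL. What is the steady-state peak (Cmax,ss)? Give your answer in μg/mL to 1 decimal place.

Over one 79-h interval, 79/22 ≈ 3.5909 half-lives elapse, leaving f ≈ 0.0830 of each dose.
At steady state, accumulation factor R = 1/(1 − e^(−kτ)) ≈ 1.0905.
Each bolus raises the concentration by D/Vd = 1173/268 ≈ 4.377 μg/mL.
Steady-state peak Cmax,ss = C₀·R ≈ 4.377 × 1.0905 ≈ 4.773 μg/mL.
Peak 4.8 μg/mL vs MTC 9 μg/mL: below toxic threshold.

4.8 μg/mL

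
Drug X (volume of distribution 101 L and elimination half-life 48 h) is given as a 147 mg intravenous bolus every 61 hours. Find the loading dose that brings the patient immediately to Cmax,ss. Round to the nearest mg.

251 mg

f = (1/2)^(61/48) ≈ 0.414420; accumulation ratio R = 1/(1−f) ≈ 1.70771.
Loading dose to hit Cmax,ss on first dose: D_load = D_maint·R ≈ 147 × 1.70771 ≈ 251.03 mg.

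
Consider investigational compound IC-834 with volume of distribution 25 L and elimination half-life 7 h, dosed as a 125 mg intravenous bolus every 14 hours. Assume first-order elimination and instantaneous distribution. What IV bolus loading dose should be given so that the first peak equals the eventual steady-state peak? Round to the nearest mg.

167 mg

f = (1/2)^(14/7) ≈ 0.250000; accumulation ratio R = 1/(1−f) ≈ 1.33333.
Loading dose to hit Cmax,ss on first dose: D_load = D_maint·R ≈ 125 × 1.33333 ≈ 166.67 mg.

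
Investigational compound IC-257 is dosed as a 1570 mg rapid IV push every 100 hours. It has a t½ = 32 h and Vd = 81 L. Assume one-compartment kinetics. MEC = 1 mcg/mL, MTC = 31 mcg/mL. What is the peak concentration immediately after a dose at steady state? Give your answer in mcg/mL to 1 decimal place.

21.9 mcg/mL

τ/t½ = 100/32 ≈ 3.125, so fraction remaining f = (1/2)^(100/32) ≈ 0.1146.
At steady state, accumulation factor R = 1/(1 − e^(−kτ)) ≈ 1.1294.
Each bolus raises the concentration by D/Vd = 1570/81 ≈ 19.383 mcg/mL.
Cmax,ss = C₀/(1 − f) ≈ 19.383/0.8854 ≈ 21.892 mcg/mL.
Peak 21.9 mcg/mL vs MTC 31 mcg/mL: below toxic threshold.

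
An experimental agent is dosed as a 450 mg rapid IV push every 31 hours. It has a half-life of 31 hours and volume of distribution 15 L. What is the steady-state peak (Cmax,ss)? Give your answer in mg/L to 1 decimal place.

60.0 mg/L

The dosing interval is 1 half-life, so f = 2^(−1) = 0.5.
At steady state, R = 1/(1 − 0.5) = 2/1.
Single-dose peak C₀ = D/Vd = 450/15 = 30 mg/L.
Steady-state peak Cmax,ss = C₀·R = 30 × 2/1 ≈ 60.000 mg/L.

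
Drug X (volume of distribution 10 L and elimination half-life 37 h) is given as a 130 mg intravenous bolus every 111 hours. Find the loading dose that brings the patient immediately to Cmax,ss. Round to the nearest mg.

149 mg

f = (1/2)^(111/37) ≈ 0.125000; accumulation ratio R = 1/(1−f) ≈ 1.14286.
Loading dose to hit Cmax,ss on first dose: D_load = D_maint·R ≈ 130 × 1.14286 ≈ 148.57 mg.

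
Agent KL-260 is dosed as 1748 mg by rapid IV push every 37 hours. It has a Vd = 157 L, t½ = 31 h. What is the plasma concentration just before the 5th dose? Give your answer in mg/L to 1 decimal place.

f = (1/2)^(τ/t½) = (1/2)^(37/31) ≈ 0.4372.
C₀ = D/Vd = 1748/157 ≈ 11.134 mg/L.
Before the 5th dose, 4 doses have been given. Superposition: Cmin = C₀·(f + f² + … + f^4).
≈ 11.134 × (0.4372 + 0.1911 + 0.0836 + 0.0365) ≈ 11.134 × 0.7484 ≈ 8.333 mg/L.

8.3 mg/L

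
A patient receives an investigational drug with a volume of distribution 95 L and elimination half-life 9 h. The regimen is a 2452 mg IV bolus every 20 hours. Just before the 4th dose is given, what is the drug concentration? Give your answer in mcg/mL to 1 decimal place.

f = (1/2)^(τ/t½) = (1/2)^(20/9) ≈ 0.2143.
C₀ = D/Vd = 2452/95 ≈ 25.811 mcg/mL.
Before the 4th dose, 3 doses have been given. Superposition: Cmin = C₀·(f + f² + … + f^3).
≈ 25.811 × (0.2143 + 0.0459 + 0.0098) ≈ 25.811 × 0.2700 ≈ 6.969 mcg/mL.

7.0 mcg/mL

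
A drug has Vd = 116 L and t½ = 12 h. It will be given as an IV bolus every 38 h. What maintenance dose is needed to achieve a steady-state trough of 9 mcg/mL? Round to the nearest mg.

τ/t½ = 38/12 ≈ 3.1667, so f = (1/2)^(38/12) ≈ 0.111362.
Cmin,ss = (D/Vd)·f/(1−f), so D = Cmin,ss·Vd·(1−f)/f.
D = 9 × 116 × (1−f)/f ≈ 9 × 116 × 7.97972 ≈ 8330.83 mg.

8331 mg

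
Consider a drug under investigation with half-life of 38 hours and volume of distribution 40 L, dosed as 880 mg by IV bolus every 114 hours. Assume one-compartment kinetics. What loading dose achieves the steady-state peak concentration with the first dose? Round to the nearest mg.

1006 mg

f = (1/2)^(114/38) ≈ 0.125000; accumulation ratio R = 1/(1−f) ≈ 1.14286.
Loading dose to hit Cmax,ss on first dose: D_load = D_maint·R ≈ 880 × 1.14286 ≈ 1005.72 mg.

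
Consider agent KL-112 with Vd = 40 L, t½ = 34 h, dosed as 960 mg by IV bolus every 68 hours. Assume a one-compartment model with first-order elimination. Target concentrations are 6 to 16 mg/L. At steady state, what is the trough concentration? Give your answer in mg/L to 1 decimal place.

8.0 mg/L

τ = 68 h = 2 half-lives, so f = (1/2)^2 = 0.25.
Accumulation ratio R = 1/(1 − f) = 1/0.75 = 4/3.
Single-dose peak C₀ = D/Vd = 960/40 = 24 mg/L.
Steady-state peak Cmax,ss = C₀·R = 24 × 4/3 ≈ 32.000 mg/L.
Steady-state trough Cmin,ss = Cmax,ss·f ≈ 32.000 × 0.25 ≈ 8.000 mg/L.
Trough 8.0 mg/L vs MEC 6 mg/L: adequate.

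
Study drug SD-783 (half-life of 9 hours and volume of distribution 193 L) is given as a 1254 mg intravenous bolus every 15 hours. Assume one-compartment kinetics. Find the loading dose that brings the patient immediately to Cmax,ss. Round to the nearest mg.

1831 mg

f = (1/2)^(15/9) ≈ 0.314980; accumulation ratio R = 1/(1−f) ≈ 1.45981.
Loading dose to hit Cmax,ss on first dose: D_load = D_maint·R ≈ 1254 × 1.45981 ≈ 1830.60 mg.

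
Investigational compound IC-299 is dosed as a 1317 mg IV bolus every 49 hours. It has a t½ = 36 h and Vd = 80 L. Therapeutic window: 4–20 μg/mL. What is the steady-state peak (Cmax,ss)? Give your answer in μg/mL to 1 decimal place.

27.0 μg/mL

k = ln2/t½ = ln2/36 ≈ 0.019254 h⁻¹; fraction remaining f = e^(−kτ) = e^(−0.019254×49) ≈ 0.3893.
Accumulation ratio R = 1/(1 − f) ≈ 1/0.6107 ≈ 1.6375.
Single-dose peak C₀ = D/Vd = 1317/80 ≈ 16.462 μg/mL.
Cmax,ss = C₀/(1 − f) ≈ 16.462/0.6107 ≈ 26.956 μg/mL.
Peak 27.0 μg/mL vs MTC 20 μg/mL: exceeds toxic threshold.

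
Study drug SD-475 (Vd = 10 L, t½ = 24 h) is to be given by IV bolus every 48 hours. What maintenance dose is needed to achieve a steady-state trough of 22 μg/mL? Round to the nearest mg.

660 mg

τ/t½ = 48/24 ≈ 2, so f = (1/2)^(48/24) ≈ 0.250000.
Cmin,ss = (D/Vd)·f/(1−f), so D = Cmin,ss·Vd·(1−f)/f.
D = 22 × 10 × (1−f)/f ≈ 22 × 10 × 3.00000 ≈ 660.00 mg.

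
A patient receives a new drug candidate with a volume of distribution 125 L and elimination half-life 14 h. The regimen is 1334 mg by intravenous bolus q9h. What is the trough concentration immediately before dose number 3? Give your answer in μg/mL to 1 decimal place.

11.2 μg/mL

f = (1/2)^(τ/t½) = (1/2)^(9/14) ≈ 0.6404.
C₀ = D/Vd = 1334/125 ≈ 10.672 μg/mL.
Before the 3rd dose, 2 doses have been given. Superposition: Cmin = C₀·(f + f²).
≈ 10.672 × (0.6404 + 0.4101) ≈ 10.672 × 1.0505 ≈ 11.211 μg/mL.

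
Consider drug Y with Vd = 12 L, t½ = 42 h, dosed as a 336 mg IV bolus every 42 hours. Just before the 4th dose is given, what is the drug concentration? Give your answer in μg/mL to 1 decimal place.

f = (1/2)^(τ/t½) = (1/2)^(42/42) ≈ 0.5000.
C₀ = D/Vd = 336/12 ≈ 28.000 μg/mL.
Before the 4th dose, 3 doses have been given. Superposition: Cmin = C₀·(f + f² + … + f^3).
≈ 28.000 × (0.5000 + 0.2500 + 0.1250) ≈ 28.000 × 0.8750 ≈ 24.500 μg/mL.

24.5 μg/mL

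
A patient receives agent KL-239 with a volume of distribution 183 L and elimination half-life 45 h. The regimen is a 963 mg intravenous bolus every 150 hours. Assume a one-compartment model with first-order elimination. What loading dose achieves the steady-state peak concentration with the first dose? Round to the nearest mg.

1069 mg

f = (1/2)^(150/45) ≈ 0.099213; accumulation ratio R = 1/(1−f) ≈ 1.11014.
Loading dose to hit Cmax,ss on first dose: D_load = D_maint·R ≈ 963 × 1.11014 ≈ 1069.06 mg.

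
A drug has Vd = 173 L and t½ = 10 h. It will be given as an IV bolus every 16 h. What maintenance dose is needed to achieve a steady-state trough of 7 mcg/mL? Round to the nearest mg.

2460 mg

τ/t½ = 16/10 ≈ 1.6, so f = (1/2)^(16/10) ≈ 0.329877.
Cmin,ss = (D/Vd)·f/(1−f), so D = Cmin,ss·Vd·(1−f)/f.
D = 7 × 173 × (1−f)/f ≈ 7 × 173 × 2.03143 ≈ 2460.06 mg.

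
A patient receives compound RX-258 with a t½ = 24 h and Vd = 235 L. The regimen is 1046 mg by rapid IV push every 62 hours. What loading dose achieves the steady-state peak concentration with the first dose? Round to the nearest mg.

1255 mg

f = (1/2)^(62/24) ≈ 0.166855; accumulation ratio R = 1/(1−f) ≈ 1.20027.
Loading dose to hit Cmax,ss on first dose: D_load = D_maint·R ≈ 1046 × 1.20027 ≈ 1255.48 mg.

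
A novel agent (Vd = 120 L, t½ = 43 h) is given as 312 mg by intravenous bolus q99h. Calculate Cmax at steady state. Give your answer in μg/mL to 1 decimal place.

3.3 μg/mL

Over one 99-h interval, 99/43 ≈ 2.3023 half-lives elapse, leaving f ≈ 0.2027 of each dose.
At steady state, accumulation factor R = 1/(1 − e^(−kτ)) ≈ 1.2542.
Each bolus raises the concentration by D/Vd = 312/120 ≈ 2.600 μg/mL.
Steady-state peak Cmax,ss = C₀·R ≈ 2.600 × 1.2542 ≈ 3.261 μg/mL.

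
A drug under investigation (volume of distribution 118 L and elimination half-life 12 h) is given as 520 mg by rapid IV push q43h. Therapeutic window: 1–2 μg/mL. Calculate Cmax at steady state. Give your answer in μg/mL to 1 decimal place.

τ/t½ = 43/12 ≈ 3.5833, so fraction remaining f = (1/2)^(43/12) ≈ 0.0834.
Accumulation ratio R = 1/(1 − f) ≈ 1/0.9166 ≈ 1.0910.
Each bolus raises the concentration by D/Vd = 520/118 ≈ 4.407 μg/mL.
Steady-state peak Cmax,ss = C₀·R ≈ 4.407 × 1.0910 ≈ 4.808 μg/mL.
Peak 4.8 μg/mL vs MTC 2 μg/mL: exceeds toxic threshold.

4.8 μg/mL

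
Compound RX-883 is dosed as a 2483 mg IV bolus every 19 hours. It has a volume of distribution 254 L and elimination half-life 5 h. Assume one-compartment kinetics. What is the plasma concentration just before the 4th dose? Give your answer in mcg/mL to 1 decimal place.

0.8 mcg/mL

f = (1/2)^(τ/t½) = (1/2)^(19/5) ≈ 0.0718.
C₀ = D/Vd = 2483/254 ≈ 9.776 mcg/mL.
Before the 4th dose, 3 doses have been given. Superposition: Cmin = C₀·(f + f² + … + f^3).
≈ 9.776 × (0.0718 + 0.0052 + 0.0004) ≈ 9.776 × 0.0774 ≈ 0.757 mcg/mL.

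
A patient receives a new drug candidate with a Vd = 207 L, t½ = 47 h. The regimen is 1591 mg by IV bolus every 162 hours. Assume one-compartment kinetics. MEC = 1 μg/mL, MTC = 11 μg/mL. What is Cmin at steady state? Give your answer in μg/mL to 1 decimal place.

0.8 μg/mL

τ/t½ = 162/47 ≈ 3.4468, so fraction remaining f = (1/2)^(162/47) ≈ 0.0917.
Each bolus raises the concentration by D/Vd = 1591/207 ≈ 7.686 μg/mL.
Steady-state trough Cmin,ss = C₀·f/(1−f) ≈ 7.686 × 0.0917/0.9083 ≈ 0.776 μg/mL.
Trough 0.8 μg/mL vs MEC 1 μg/mL: subtherapeutic.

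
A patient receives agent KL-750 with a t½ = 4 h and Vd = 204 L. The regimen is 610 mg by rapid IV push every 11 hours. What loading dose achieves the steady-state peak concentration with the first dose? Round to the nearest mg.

717 mg

f = (1/2)^(11/4) ≈ 0.148651; accumulation ratio R = 1/(1−f) ≈ 1.17461.
Loading dose to hit Cmax,ss on first dose: D_load = D_maint·R ≈ 610 × 1.17461 ≈ 716.51 mg.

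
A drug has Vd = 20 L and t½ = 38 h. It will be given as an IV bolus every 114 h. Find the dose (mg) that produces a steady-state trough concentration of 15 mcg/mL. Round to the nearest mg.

2100 mg

τ/t½ = 114/38 ≈ 3, so f = (1/2)^(114/38) ≈ 0.125000.
Cmin,ss = (D/Vd)·f/(1−f), so D = Cmin,ss·Vd·(1−f)/f.
D = 15 × 20 × (1−f)/f ≈ 15 × 20 × 7.00000 ≈ 2100.00 mg.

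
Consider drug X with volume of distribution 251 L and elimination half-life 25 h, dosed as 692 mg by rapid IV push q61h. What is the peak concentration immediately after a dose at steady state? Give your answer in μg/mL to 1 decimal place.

Over one 61-h interval, 61/25 ≈ 2.44 half-lives elapse, leaving f ≈ 0.1843 of each dose.
Accumulation ratio R = 1/(1 − f) ≈ 1/0.8157 ≈ 1.2259.
Single-dose peak C₀ = D/Vd = 692/251 ≈ 2.757 μg/mL.
Steady-state peak Cmax,ss = C₀·R ≈ 2.757 × 1.2259 ≈ 3.380 μg/mL.

3.4 μg/mL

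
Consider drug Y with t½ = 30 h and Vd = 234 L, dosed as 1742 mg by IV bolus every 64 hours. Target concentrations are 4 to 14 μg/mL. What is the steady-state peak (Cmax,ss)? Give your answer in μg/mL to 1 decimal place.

9.6 μg/mL

Over one 64-h interval, 64/30 ≈ 2.1333 half-lives elapse, leaving f ≈ 0.2279 of each dose.
At steady state, accumulation factor R = 1/(1 − e^(−kτ)) ≈ 1.2952.
Single-dose peak C₀ = D/Vd = 1742/234 ≈ 7.444 μg/mL.
Steady-state peak Cmax,ss = C₀·R ≈ 7.444 × 1.2952 ≈ 9.641 μg/mL.
Peak 9.6 μg/mL vs MTC 14 μg/mL: below toxic threshold.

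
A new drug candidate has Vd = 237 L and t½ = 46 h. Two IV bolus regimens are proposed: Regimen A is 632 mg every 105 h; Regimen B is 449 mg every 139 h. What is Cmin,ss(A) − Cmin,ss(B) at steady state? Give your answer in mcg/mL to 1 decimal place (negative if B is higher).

Regimen A: f = (1/2)^(105/46) ≈ 0.2055; Cmin,ss = (632/237)·f/(1−f) ≈ 0.690 mcg/mL.
Regimen B: f = (1/2)^(139/46) ≈ 0.1231; Cmin,ss = (449/237)·f/(1−f) ≈ 0.266 mcg/mL.
Difference ≈ 0.690 − 0.266 ≈ 0.424 mcg/mL.

0.4 mcg/mL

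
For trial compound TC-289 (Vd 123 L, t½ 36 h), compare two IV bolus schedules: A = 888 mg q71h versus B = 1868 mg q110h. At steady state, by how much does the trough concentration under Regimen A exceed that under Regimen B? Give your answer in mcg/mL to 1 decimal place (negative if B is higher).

Regimen A: f = (1/2)^(71/36) ≈ 0.2549; Cmin,ss = (888/123)·f/(1−f) ≈ 2.470 mcg/mL.
Regimen B: f = (1/2)^(110/36) ≈ 0.1203; Cmin,ss = (1868/123)·f/(1−f) ≈ 2.077 mcg/mL.
Difference ≈ 2.470 − 2.077 ≈ 0.393 mcg/mL.

0.4 mcg/mL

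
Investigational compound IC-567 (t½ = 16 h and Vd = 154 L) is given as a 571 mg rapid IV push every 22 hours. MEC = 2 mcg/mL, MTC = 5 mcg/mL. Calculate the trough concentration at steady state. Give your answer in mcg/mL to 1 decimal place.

2.3 mcg/mL

τ/t½ = 22/16 ≈ 1.375, so fraction remaining f = (1/2)^(22/16) ≈ 0.3856.
Accumulation ratio R = 1/(1 − f) ≈ 1/0.6144 ≈ 1.6276.
Single-dose peak C₀ = D/Vd = 571/154 ≈ 3.708 mcg/mL.
Steady-state peak Cmax,ss = C₀·R ≈ 3.708 × 1.6276 ≈ 6.035 mcg/mL.
One interval later, Cmin,ss = Cmax,ss·e^(−kτ) ≈ 6.035 × 0.3856 ≈ 2.327 mcg/mL.
Trough 2.3 mcg/mL vs MEC 2 mcg/mL: adequate.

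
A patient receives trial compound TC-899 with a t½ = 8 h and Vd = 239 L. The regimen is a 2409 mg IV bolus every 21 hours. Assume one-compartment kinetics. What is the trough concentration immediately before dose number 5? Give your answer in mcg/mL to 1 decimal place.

1.9 mcg/mL

f = (1/2)^(τ/t½) = (1/2)^(21/8) ≈ 0.1621.
C₀ = D/Vd = 2409/239 ≈ 10.079 mcg/mL.
Before the 5th dose, 4 doses have been given. Superposition: Cmin = C₀·(f + f² + … + f^4).
≈ 10.079 × (0.1621 + 0.0263 + 0.0043 + 0.0007) ≈ 10.079 × 0.1934 ≈ 1.949 mcg/mL.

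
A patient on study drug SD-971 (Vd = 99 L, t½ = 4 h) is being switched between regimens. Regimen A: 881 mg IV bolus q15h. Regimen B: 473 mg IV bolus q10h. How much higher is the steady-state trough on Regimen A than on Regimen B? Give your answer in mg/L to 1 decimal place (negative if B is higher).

Regimen A: f = (1/2)^(15/4) ≈ 0.0743; Cmin,ss = (881/99)·f/(1−f) ≈ 0.714 mg/L.
Regimen B: f = (1/2)^(10/4) ≈ 0.1768; Cmin,ss = (473/99)·f/(1−f) ≈ 1.026 mg/L.
Difference ≈ 0.714 − 1.026 ≈ -0.312 mg/L.

-0.3 mg/L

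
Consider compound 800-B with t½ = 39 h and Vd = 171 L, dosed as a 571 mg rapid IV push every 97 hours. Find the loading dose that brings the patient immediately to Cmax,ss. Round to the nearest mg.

695 mg

f = (1/2)^(97/39) ≈ 0.178355; accumulation ratio R = 1/(1−f) ≈ 1.21707.
Loading dose to hit Cmax,ss on first dose: D_load = D_maint·R ≈ 571 × 1.21707 ≈ 694.95 mg.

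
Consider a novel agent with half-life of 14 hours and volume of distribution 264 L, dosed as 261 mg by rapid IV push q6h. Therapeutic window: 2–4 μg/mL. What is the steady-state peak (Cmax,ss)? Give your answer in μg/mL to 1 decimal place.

3.8 μg/mL

k = ln2/t½ = ln2/14 ≈ 0.049511 h⁻¹; fraction remaining f = e^(−kτ) = e^(−0.049511×6) ≈ 0.7430.
At steady state, accumulation factor R = 1/(1 − e^(−kτ)) ≈ 3.8911.
Each bolus raises the concentration by D/Vd = 261/264 ≈ 0.989 μg/mL.
Steady-state peak Cmax,ss = C₀·R ≈ 0.989 × 3.8911 ≈ 3.848 μg/mL.
Peak 3.8 μg/mL vs MTC 4 μg/mL: below toxic threshold.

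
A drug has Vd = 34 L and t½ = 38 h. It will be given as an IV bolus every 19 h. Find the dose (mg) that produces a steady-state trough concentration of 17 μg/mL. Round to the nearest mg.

239 mg

τ/t½ = 19/38 ≈ 0.5, so f = (1/2)^(19/38) ≈ 0.707107.
Cmin,ss = (D/Vd)·f/(1−f), so D = Cmin,ss·Vd·(1−f)/f.
D = 17 × 34 × (1−f)/f ≈ 17 × 34 × 0.41421 ≈ 239.41 mg.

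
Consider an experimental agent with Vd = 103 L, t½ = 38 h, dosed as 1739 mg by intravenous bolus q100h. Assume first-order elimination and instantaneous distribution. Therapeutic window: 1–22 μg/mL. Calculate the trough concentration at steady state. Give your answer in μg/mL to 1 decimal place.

3.2 μg/mL

Over one 100-h interval, 100/38 ≈ 2.6316 half-lives elapse, leaving f ≈ 0.1614 of each dose.
Single-dose peak C₀ = D/Vd = 1739/103 ≈ 16.883 μg/mL.
Steady-state trough Cmin,ss = C₀·f/(1−f) ≈ 16.883 × 0.1614/0.8386 ≈ 3.249 μg/mL.
Trough 3.2 μg/mL vs MEC 1 μg/mL: adequate.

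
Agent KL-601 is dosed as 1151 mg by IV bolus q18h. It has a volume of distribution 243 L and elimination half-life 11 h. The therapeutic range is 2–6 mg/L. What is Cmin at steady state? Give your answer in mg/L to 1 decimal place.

Over one 18-h interval, 18/11 ≈ 1.6364 half-lives elapse, leaving f ≈ 0.3217 of each dose.
Single-dose peak C₀ = D/Vd = 1151/243 ≈ 4.737 mg/L.
Steady-state trough Cmin,ss = C₀·f/(1−f) ≈ 4.737 × 0.3217/0.6783 ≈ 2.247 mg/L.
Trough 2.2 mg/L vs MEC 2 mg/L: adequate.

2.2 mg/L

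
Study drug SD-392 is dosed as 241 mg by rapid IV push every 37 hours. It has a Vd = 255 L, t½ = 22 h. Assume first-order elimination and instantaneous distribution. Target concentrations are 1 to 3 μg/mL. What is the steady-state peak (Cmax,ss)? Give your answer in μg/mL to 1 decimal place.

Over one 37-h interval, 37/22 ≈ 1.6818 half-lives elapse, leaving f ≈ 0.3117 of each dose.
Accumulation ratio R = 1/(1 − f) ≈ 1/0.6883 ≈ 1.4529.
Single-dose peak C₀ = D/Vd = 241/255 ≈ 0.945 μg/mL.
Steady-state peak Cmax,ss = C₀·R ≈ 0.945 × 1.4529 ≈ 1.373 μg/mL.
Peak 1.4 μg/mL vs MTC 3 μg/mL: below toxic threshold.

1.4 μg/mL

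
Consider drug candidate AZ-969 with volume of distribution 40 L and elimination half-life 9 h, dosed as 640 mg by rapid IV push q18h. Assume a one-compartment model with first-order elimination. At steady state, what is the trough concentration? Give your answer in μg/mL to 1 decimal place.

τ = 18 h = 2 half-lives, so f = (1/2)^2 = 0.25.
At steady state, R = 1/(1 − 0.25) = 4/3.
Single-dose peak C₀ = D/Vd = 640/40 = 16 μg/mL.
Steady-state peak Cmax,ss = C₀·R = 16 × 4/3 ≈ 21.333 μg/mL.
Steady-state trough Cmin,ss = Cmax,ss·f ≈ 21.333 × 0.25 ≈ 5.333 μg/mL.

5.3 μg/mL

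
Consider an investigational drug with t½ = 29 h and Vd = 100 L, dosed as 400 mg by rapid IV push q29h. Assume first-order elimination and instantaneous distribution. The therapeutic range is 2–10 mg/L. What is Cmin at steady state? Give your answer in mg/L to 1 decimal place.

τ = 29 h = 1 half-life, so f = (1/2)^1 = 0.5.
At steady state, R = 1/(1 − 0.5) = 2/1.
Single-dose peak C₀ = D/Vd = 400/100 = 4 mg/L.
Steady-state peak Cmax,ss = C₀·R = 4 × 2/1 ≈ 8.000 mg/L.
Steady-state trough Cmin,ss = Cmax,ss·f ≈ 8.000 × 0.5 ≈ 4.000 mg/L.
Trough 4.0 mg/L vs MEC 2 mg/L: adequate.

4.0 mg/L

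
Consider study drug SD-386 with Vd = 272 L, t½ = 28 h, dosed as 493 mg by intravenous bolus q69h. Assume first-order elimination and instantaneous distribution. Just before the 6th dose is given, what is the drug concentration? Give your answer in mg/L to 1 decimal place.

f = (1/2)^(τ/t½) = (1/2)^(69/28) ≈ 0.1812.
C₀ = D/Vd = 493/272 ≈ 1.812 mg/L.
Before the 6th dose, 5 doses have been given. Superposition: Cmin = C₀·(f + f² + … + f^5).
≈ 1.812 × (0.1812 + 0.0328 + 0.0059 + 0.0011 + 0.0002) ≈ 1.812 × 0.2212 ≈ 0.401 mg/L.

0.4 mg/L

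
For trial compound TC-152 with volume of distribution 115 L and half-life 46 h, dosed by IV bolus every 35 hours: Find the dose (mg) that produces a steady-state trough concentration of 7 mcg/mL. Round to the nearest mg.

τ/t½ = 35/46 ≈ 0.76087, so f = (1/2)^(35/46) ≈ 0.590141.
Cmin,ss = (D/Vd)·f/(1−f), so D = Cmin,ss·Vd·(1−f)/f.
D = 7 × 115 × (1−f)/f ≈ 7 × 115 × 0.69451 ≈ 559.08 mg.

559 mg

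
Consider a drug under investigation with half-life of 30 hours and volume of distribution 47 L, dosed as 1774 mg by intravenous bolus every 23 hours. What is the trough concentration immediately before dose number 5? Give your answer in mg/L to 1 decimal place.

47.4 mg/L

f = (1/2)^(τ/t½) = (1/2)^(23/30) ≈ 0.5878.
C₀ = D/Vd = 1774/47 ≈ 37.745 mg/L.
Before the 5th dose, 4 doses have been given. Superposition: Cmin = C₀·(f + f² + … + f^4).
≈ 37.745 × (0.5878 + 0.3455 + 0.2031 + 0.1194) ≈ 37.745 × 1.2558 ≈ 47.400 mg/L.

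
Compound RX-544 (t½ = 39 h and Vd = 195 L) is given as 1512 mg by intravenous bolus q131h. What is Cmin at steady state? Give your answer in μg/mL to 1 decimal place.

0.8 μg/mL

k = ln2/t½ = ln2/39 ≈ 0.017773 h⁻¹; fraction remaining f = e^(−kτ) = e^(−0.017773×131) ≈ 0.0975.
At steady state, accumulation factor R = 1/(1 − e^(−kτ)) ≈ 1.1080.
Single-dose peak C₀ = D/Vd = 1512/195 ≈ 7.754 μg/mL.
Cmax,ss = C₀/(1 − f) ≈ 7.754/0.9025 ≈ 8.592 μg/mL.
One interval later, Cmin,ss = Cmax,ss·e^(−kτ) ≈ 8.592 × 0.0975 ≈ 0.838 μg/mL.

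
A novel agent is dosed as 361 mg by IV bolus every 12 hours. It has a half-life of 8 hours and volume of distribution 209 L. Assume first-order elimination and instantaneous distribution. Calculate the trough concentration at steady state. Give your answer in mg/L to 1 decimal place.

τ/t½ = 12/8 ≈ 1.5, so fraction remaining f = (1/2)^(12/8) ≈ 0.3536.
Accumulation ratio R = 1/(1 − f) ≈ 1/0.6464 ≈ 1.5470.
Single-dose peak C₀ = D/Vd = 361/209 ≈ 1.727 mg/L.
Steady-state peak Cmax,ss = C₀·R ≈ 1.727 × 1.5470 ≈ 2.672 mg/L.
Steady-state trough Cmin,ss = Cmax,ss·f ≈ 2.672 × 0.3536 ≈ 0.945 mg/L.

0.9 mg/L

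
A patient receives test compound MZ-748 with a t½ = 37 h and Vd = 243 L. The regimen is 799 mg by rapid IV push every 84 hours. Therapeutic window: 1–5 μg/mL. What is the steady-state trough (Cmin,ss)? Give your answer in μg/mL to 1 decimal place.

0.9 μg/mL

k = ln2/t½ = ln2/37 ≈ 0.018734 h⁻¹; fraction remaining f = e^(−kτ) = e^(−0.018734×84) ≈ 0.2073.
Single-dose peak C₀ = D/Vd = 799/243 ≈ 3.288 μg/mL.
Steady-state trough Cmin,ss = C₀·f/(1−f) ≈ 3.288 × 0.2073/0.7927 ≈ 0.860 μg/mL.
Trough 0.9 μg/mL vs MEC 1 μg/mL: subtherapeutic.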